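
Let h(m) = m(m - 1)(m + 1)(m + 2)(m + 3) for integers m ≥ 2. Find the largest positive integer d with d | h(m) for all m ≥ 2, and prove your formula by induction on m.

Computing the first values: h(2) = 120 and h(3) = 720; gcd(120, 720) = 120, so d ≤ 120.
We prove 120 | m(m - 1)(m + 1)(m + 2)(m + 3) for all m ≥ 2 by induction on m.
When m = 2: h(2) = 120 = 120·(1), so 120 | h(2).
Inductive step: assume the claim holds for m = i, i.e. 120 | h(i). Then
h(i+1) − h(i) = i·(i+1)·(i+2)·(i+3)·(i+4) − (i-1)·i·(i+1)·(i+2)·(i+3) = i·(i+1)·(i+2)·(i+3)·[(i+4) − (i-1)] = 5·i·(i+1)·(i+2)·(i+3). The product of 4 consecutive integers is divisible by (4)! = 24, so h(i+1) − h(i) is divisible by 5·24 = 120. By the inductive hypothesis 120 | h(i), hence 120 | h(i+1).
This completes the induction.
Therefore the largest such d is 120.

d = 120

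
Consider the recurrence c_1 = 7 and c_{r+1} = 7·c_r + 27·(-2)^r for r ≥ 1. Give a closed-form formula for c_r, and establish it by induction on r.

c_r = -3(-2)^r + 7^(r - 1)

Computing the first terms: c_1 = 7, c_2 = -5, c_3 = 73. This suggests c_r = -3(-2)^r + 7^(r - 1).
Base step (r = 1): the formula gives 7 = 7 = c_1.
Inductive step: assume the claim holds for r = j, so c_j = -3(-2)^j + 7^(j - 1).
Then c_{j+1} = 7·c_j + 27·(-2)^j = 7·(-3(-2)^j + 7^(j - 1)) + 27·(-2)^j = -3(-2)^(j + 1) + 7^j = -3(-2)^(j+1) + 7^((j+1) - 1),
which is the claimed formula at r = j+1.
By the principle of mathematical induction, the result holds for all r ≥ 1.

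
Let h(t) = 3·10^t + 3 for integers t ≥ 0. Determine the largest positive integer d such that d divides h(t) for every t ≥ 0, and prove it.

d = 3

Computing the first values: h(0) = 6 and h(1) = 33; gcd(6, 33) = 3, so d ≤ 3.
We prove 3 | 3·10^t + 3 for all t ≥ 0 by induction on t.
Base step (t = 0): h(0) = 6 = 3·(2), so 3 | h(0).
Inductive step: suppose the statement holds for some r ≥ 0, i.e. 3 | h(r). Then
h(r+1) = 3·10^(r+1) + 3 = 10·(3·10^r + 3) - 27 = 10·h(r) - 27. The first term is divisible by 3 by the inductive hypothesis, and -27 is divisible by 3. Hence 3 | h(r+1).
By induction, the statement is established for all t ≥ 0.
Therefore the largest such d is 3.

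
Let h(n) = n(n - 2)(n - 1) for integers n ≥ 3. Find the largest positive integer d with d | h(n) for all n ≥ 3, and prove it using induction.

d = 6

Computing the first values: h(3) = 6 and h(4) = 24; gcd(6, 24) = 6, so d ≤ 6.
We prove 6 | n(n - 2)(n - 1) for all n ≥ 3 by induction on n.
For the base case n = 3: h(3) = 6 = 6·(1), so 6 | h(3).
Suppose the result is true for n = i, i.e. 6 | h(i). Then
h(i+1) − h(i) = (i-1)·i·(i+1) − (i-2)·(i-1)·i = (i-1)·i·[(i+1) − (i-2)] = 3·(i-1)·i. The product of 2 consecutive integers is divisible by (2)! = 2, so h(i+1) − h(i) is divisible by 3·2 = 6. By the inductive hypothesis 6 | h(i), hence 6 | h(i+1).
Hence, by induction on n, the claim holds for every n ≥ 3.
Therefore the largest such d is 6.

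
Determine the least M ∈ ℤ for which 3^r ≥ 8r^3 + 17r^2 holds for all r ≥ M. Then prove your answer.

M = 8

At r = 7: 2187 < 3577, so the inequality fails and M ≥ 8. We prove 3^r ≥ 8r^3 + 17r^2 for all r ≥ 8.
For the base case r = 8: 3^r = 6561 and 8r^3 + 17r^2 = 5184, so 6561 ≥ 5184.
Inductive step: assume the claim holds for r = j, so 3^j ≥ 8j^3 + 17j^2.
Then 3^(j + 1) = 3·(3^j) ≥ 3·(8j^3 + 17j^2).
Also, for j ≥ 8 we have 3·(8j^3 + 17j^2) ≥ 8(j+1)^3 + 17(j+1)^2, since 3·(8j^3 + 17j^2) − (8(j+1)^3 + 17(j+1)^2) = 16j^3 + 10j^2 - 58j - 25, which is nonnegative for all j ≥ 8.
Combining, 3^(j + 1) ≥ 8(j+1)^3 + 17(j+1)^2.
By induction, the statement is established for all r ≥ 8.
Hence the smallest such M is 8.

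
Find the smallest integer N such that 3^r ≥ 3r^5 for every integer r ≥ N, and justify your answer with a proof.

N = 13

At r = 12: 531441 < 746496, so the inequality fails and N ≥ 13. We prove 3^r ≥ 3r^5 for all r ≥ 13.
Base case (r = 13): 3^r = 1594323 and 3r^5 = 1113879, so 1594323 ≥ 1113879.
Inductive step: suppose the statement holds for some i ≥ 13, so 3^i ≥ 3i^5.
Then 3^(i + 1) = 3·(3^i) ≥ 3·(3i^5).
Also, for i ≥ 13 we have 3·(3i^5) ≥ 3(i+1)^5, since 3 ≥ (1 + 1/i)^5 for all i ≥ 13.
Combining, 3^(i + 1) ≥ 3(i+1)^5.
This completes the induction.
Hence the smallest such N is 13.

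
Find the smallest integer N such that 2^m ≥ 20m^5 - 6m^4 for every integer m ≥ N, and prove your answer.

At m = 28: 268435456 < 340519424, so the inequality fails and N ≥ 29. We prove 2^m ≥ 20m^5 - 6m^4 for all m ≥ 29.
When m = 29: 2^m = 536870912 and 20m^5 - 6m^4 = 405979294, so 536870912 ≥ 405979294.
For the inductive step, assume it holds for an arbitrary p ≥ 29, so 2^p ≥ 20p^5 - 6p^4.
Then 2^(p + 1) = 2·(2^p) ≥ 2·(20p^5 - 6p^4).
Also, for p ≥ 29 we have 2·(20p^5 - 6p^4) ≥ 20(p+1)^5 - 6(p+1)^4, since 2·(20p^5 - 6p^4) − (20(p+1)^5 - 6(p+1)^4) = 20p^5 - 106p^4 - 176p^3 - 164p^2 - 76p - 14, which is nonnegative for all p ≥ 29.
Combining, 2^(p + 1) ≥ 20(p+1)^5 - 6(p+1)^4.
Hence, by induction on m, the claim holds for every m ≥ 29.
Hence the smallest such N is 29.

N = 29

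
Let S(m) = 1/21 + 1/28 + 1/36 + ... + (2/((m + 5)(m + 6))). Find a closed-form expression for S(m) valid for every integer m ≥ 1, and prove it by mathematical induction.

S(m) = m/(3(m + 6))

We claim S(m) = m/(3(m + 6)) for all m ≥ 1.
When m = 1: S(1) = 1/21, and the closed form gives 1/21. They agree.
Suppose the result is true for m = j, so S(j) = j/(3(j + 6)).
Then S(j+1) = S(j) + (2/((j + 6)(j + 7))) = (j/(3(j + 6))) + (2/((j + 6)(j + 7))).
Simplifying, S(j+1) = (j + 1)/(3(j + 7)) = (j+1)/(3((j+1) + 6)),
which is the closed form with m = j+1.
Hence, by induction on m, the claim holds for every m ≥ 1.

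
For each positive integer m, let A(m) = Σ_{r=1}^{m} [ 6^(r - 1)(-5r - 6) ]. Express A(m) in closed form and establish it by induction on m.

We claim A(m) = -6^m(m + 1) + 1 for all m ≥ 1.
Base case (m = 1): A(1) = -11, and the closed form gives -11. They agree.
Suppose the result is true for m = r, so A(r) = -6^r(r + 1) + 1.
Then A(r+1) = A(r) + (6^r(-5r - 11)) = (-6^r(r + 1) + 1) + (6^r(-5r - 11)).
Simplifying, A(r+1) = -6·6^r·r - 12·6^r + 1 = -6^(r+1)((r+1) + 1) + 1,
which is the closed form with m = r+1.
By induction, the statement is established for all m ≥ 1.

A(m) = -6^m(m + 1) + 1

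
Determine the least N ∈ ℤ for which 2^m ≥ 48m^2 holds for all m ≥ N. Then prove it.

At m = 12: 4096 < 6912, so the inequality fails and N ≥ 13. We prove 2^m ≥ 48m^2 for all m ≥ 13.
Base case (m = 13): 2^m = 8192 and 48m^2 = 8112, so 8192 ≥ 8112.
Inductive step: assume the claim holds for m = r, so 2^r ≥ 48r^2.
Then 2^(r + 1) = 2·(2^r) ≥ 2·(48r^2).
Also, for r ≥ 13 we have 2·(48r^2) ≥ 48(r+1)^2, since 2 ≥ (1 + 1/r)^2 for all r ≥ 13.
Combining, 2^(r + 1) ≥ 48(r+1)^2.
By induction, the statement is established for all m ≥ 13.
Hence the smallest such N is 13.

N = 13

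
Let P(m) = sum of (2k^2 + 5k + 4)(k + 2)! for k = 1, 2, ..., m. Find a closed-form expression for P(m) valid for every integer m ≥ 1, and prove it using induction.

P(m) = (2m + 1)(m + 3)! - 6

We claim P(m) = (2m + 1)(m + 3)! - 6 for all m ≥ 1.
Base case (m = 1): P(1) = 66, and the closed form gives 66. They agree.
Suppose the result is true for m = k, so P(k) = (2k + 1)(k + 3)! - 6.
Then P(k+1) = P(k) + ((2k^2 + 9k + 11)(k + 3)!) = ((2k + 1)(k + 3)! - 6) + ((2k^2 + 9k + 11)(k + 3)!).
Simplifying, P(k+1) = (2(k+1) + 1)((k+1) + 3)! - 6,
which is the closed form with m = k+1.
Hence, by induction on m, the claim holds for every m ≥ 1.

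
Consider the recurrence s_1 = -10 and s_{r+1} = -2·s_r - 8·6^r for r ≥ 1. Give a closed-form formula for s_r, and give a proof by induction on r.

Computing the first terms: s_1 = -10, s_2 = -28, s_3 = -232. This suggests s_r = -(-2)^(r + 1) - 6^r.
For the base case r = 1: the formula gives -10 = -10 = s_1.
Inductive step: assume the claim holds for r = p, so s_p = -(-2)^(p + 1) - 6^p.
Then s_{p+1} = -2·s_p - 8·6^p = -2·(-(-2)^(p + 1) - 6^p) - 8·6^p = -(-2)^(p + 2) - 6^(p + 1) = -(-2)^((p+1) + 1) - 6^(p+1),
which is the claimed formula at r = p+1.
By induction, the statement is established for all r ≥ 1.

s_r = -(-2)^(r + 1) - 6^r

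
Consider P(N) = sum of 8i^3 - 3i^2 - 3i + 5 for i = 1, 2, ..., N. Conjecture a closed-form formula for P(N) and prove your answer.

P(N) = N(2N^3 + 3N^2 - N + 3)

We claim P(N) = N(2N^3 + 3N^2 - N + 3) for all N ≥ 1.
Base step (N = 1): P(1) = 7, and the closed form gives 7. They agree.
Suppose the result is true for N = i, so P(i) = i(2i^3 + 3i^2 - i + 3).
Then P(i+1) = P(i) + (8i^3 + 21i^2 + 15i + 7) = (i(2i^3 + 3i^2 - i + 3)) + (8i^3 + 21i^2 + 15i + 7).
Simplifying, P(i+1) = (i + 1)(2i^3 + 9i^2 + 11i + 7) = (i+1)(2(i+1)^3 + 3(i+1)^2 - (i+1) + 3),
which is the closed form with N = i+1.
Hence, by induction on N, the claim holds for every N ≥ 1.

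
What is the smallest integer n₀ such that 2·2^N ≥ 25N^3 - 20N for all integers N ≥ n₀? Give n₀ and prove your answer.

n₀ = 16

At N = 15: 65536 < 84075, so the inequality fails and n₀ ≥ 16. We prove 2·2^N ≥ 25N^3 - 20N for all N ≥ 16.
Base step (N = 16): 2·2^N = 131072 and 25N^3 - 20N = 102080, so 131072 ≥ 102080.
Inductive step: assume the claim holds for N = p, so 2·2^p ≥ 25p^3 - 20p.
Then 2·2^(p + 1) = 2·(2·2^p) ≥ 2·(25p^3 - 20p).
Also, for p ≥ 16 we have 2·(25p^3 - 20p) ≥ 25(p+1)^3 - 20(p+1), since 2·(25p^3 - 20p) − (25(p+1)^3 - 20(p+1)) = 25p^3 - 75p^2 - 95p - 5, which is nonnegative for all p ≥ 16.
Combining, 2·2^(p + 1) ≥ 25(p+1)^3 - 20(p+1).
By the principle of mathematical induction, the result holds for all N ≥ 16.
Hence the smallest such n₀ is 16.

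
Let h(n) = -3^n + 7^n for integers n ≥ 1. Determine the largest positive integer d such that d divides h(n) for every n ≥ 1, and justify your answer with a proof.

d = 4

Computing the first values: h(1) = 4 and h(2) = 40; gcd(4, 40) = 4, so d ≤ 4.
We prove 4 | -3^n + 7^n for all n ≥ 1 by induction on n.
Base case (n = 1): h(1) = 4 = 4·(1), so 4 | h(1).
Suppose the result is true for n = j, i.e. 4 | h(j). Then
7^{j+1} − 3^{j+1} = 7·7^j − 3·3^j = 7·(7^j − 3^j) + (4)·3^j. The first term is divisible by 4 by the inductive hypothesis, and the second term (4)·3^j is divisible by 4 since 4 | 4. Hence 4 | h(j+1).
By induction, the statement is established for all n ≥ 1.
Therefore the largest such d is 4.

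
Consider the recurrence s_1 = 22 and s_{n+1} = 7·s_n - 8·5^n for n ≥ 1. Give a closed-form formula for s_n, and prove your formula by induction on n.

s_n = 4·5^n + 2·7^(n - 1)

Computing the first terms: s_1 = 22, s_2 = 114, s_3 = 598. This suggests s_n = 4·5^n + 2·7^(n - 1).
Base case (n = 1): the formula gives 22 = 22 = s_1.
Inductive step: assume the claim holds for n = i, so s_i = 4·5^i + 2·7^(i - 1).
Then s_{i+1} = 7·s_i - 8·5^i = 7·(4·5^i + 2·7^(i - 1)) - 8·5^i = 4·5^(i + 1) + 2·7^i = 4·5^(i+1) + 2·7^((i+1) - 1),
which is the claimed formula at n = i+1.
This completes the induction.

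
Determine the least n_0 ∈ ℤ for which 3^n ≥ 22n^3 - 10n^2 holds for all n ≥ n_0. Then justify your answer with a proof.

At n = 8: 6561 < 10624, so the inequality fails and n_0 ≥ 9. We prove 3^n ≥ 22n^3 - 10n^2 for all n ≥ 9.
Base case (n = 9): 3^n = 19683 and 22n^3 - 10n^2 = 15228, so 19683 ≥ 15228.
Inductive step: assume the claim holds for n = m, so 3^m ≥ 22m^3 - 10m^2.
Then 3^(m + 1) = 3·(3^m) ≥ 3·(22m^3 - 10m^2).
Also, for m ≥ 9 we have 3·(22m^3 - 10m^2) ≥ 22(m+1)^3 - 10(m+1)^2, since 3·(22m^3 - 10m^2) − (22(m+1)^3 - 10(m+1)^2) = 44m^3 - 86m^2 - 46m - 12, which is nonnegative for all m ≥ 9.
Combining, 3^(m + 1) ≥ 22(m+1)^3 - 10(m+1)^2.
By the principle of mathematical induction, the result holds for all n ≥ 9.
Hence the smallest such n_0 is 9.

n_0 = 9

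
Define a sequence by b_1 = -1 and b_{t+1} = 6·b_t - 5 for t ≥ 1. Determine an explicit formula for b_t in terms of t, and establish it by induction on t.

b_t = -2·6^(t - 1) + 1

Computing the first terms: b_1 = -1, b_2 = -11, b_3 = -71. This suggests b_t = -2·6^(t - 1) + 1.
Base case (t = 1): the formula gives -1 = -1 = b_1.
Suppose the result is true for t = i, so b_i = -2·6^(i - 1) + 1.
Then b_{i+1} = 6·b_i - 5 = 6·(-2·6^(i - 1) + 1) - 5 = -2·6^i + 1 = -2·6^((i+1) - 1) + 1,
which is the claimed formula at t = i+1.
By the principle of mathematical induction, the result holds for all t ≥ 1.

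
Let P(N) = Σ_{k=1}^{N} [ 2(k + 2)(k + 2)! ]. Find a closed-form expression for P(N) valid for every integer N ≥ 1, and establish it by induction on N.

P(N) = 2(N + 3)! - 12

We claim P(N) = 2(N + 3)! - 12 for all N ≥ 1.
Base case (N = 1): P(1) = 36, and the closed form gives 36. They agree.
For the inductive step, assume it holds for an arbitrary k ≥ 1, so P(k) = 2(k + 3)! - 12.
Then P(k+1) = P(k) + (2(k + 3)(k + 3)!) = (2(k + 3)! - 12) + (2(k + 3)(k + 3)!).
Simplifying, P(k+1) = 2((k+1) + 3)! - 12,
which is the closed form with N = k+1.
Hence, by induction on N, the claim holds for every N ≥ 1.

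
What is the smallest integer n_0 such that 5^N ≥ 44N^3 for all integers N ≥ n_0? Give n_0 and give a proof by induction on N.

n_0 = 6

At N = 5: 3125 < 5500, so the inequality fails and n_0 ≥ 6. We prove 5^N ≥ 44N^3 for all N ≥ 6.
Base step (N = 6): 5^N = 15625 and 44N^3 = 9504, so 15625 ≥ 9504.
Suppose the result is true for N = m, so 5^m ≥ 44m^3.
Then 5^(m + 1) = 5·(5^m) ≥ 5·(44m^3).
Also, for m ≥ 6 we have 5·(44m^3) ≥ 44(m+1)^3, since 5 ≥ (1 + 1/m)^3 for all m ≥ 6.
Combining, 5^(m + 1) ≥ 44(m+1)^3.
By induction, the statement is established for all N ≥ 6.
Hence the smallest such n_0 is 6.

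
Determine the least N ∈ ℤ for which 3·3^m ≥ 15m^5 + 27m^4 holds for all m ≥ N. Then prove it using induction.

At m = 13: 4782969 < 6340542, so the inequality fails and N ≥ 14. We prove 3·3^m ≥ 15m^5 + 27m^4 for all m ≥ 14.
For the base case m = 14: 3·3^m = 14348907 and 15m^5 + 27m^4 = 9104592, so 14348907 ≥ 9104592.
Inductive step: assume the claim holds for m = j, so 3·3^j ≥ 15j^5 + 27j^4.
Then 3·3^(j + 1) = 3·(3·3^j) ≥ 3·(15j^5 + 27j^4).
Also, for j ≥ 14 we have 3·(15j^5 + 27j^4) ≥ 15(j+1)^5 + 27(j+1)^4, since 3·(15j^5 + 27j^4) − (15(j+1)^5 + 27(j+1)^4) = 30j^5 - 21j^4 - 258j^3 - 312j^2 - 183j - 42, which is nonnegative for all j ≥ 14.
Combining, 3·3^(j + 1) ≥ 15(j+1)^5 + 27(j+1)^4.
Hence, by induction on m, the claim holds for every m ≥ 14.
Hence the smallest such N is 14.

N = 14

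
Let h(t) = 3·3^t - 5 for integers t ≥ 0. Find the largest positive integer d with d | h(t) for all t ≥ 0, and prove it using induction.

d = 2

Computing the first values: h(0) = -2 and h(1) = 4; gcd(-2, 4) = 2, so d ≤ 2.
We prove 2 | 3·3^t - 5 for all t ≥ 0 by induction on t.
When t = 0: h(0) = -2 = 2·(-1), so 2 | h(0).
Inductive step: suppose the statement holds for some k ≥ 0, i.e. 2 | h(k). Then
h(k+1) = 3·3^(k+1) - 5 = 3·(3·3^k - 5) + 10 = 3·h(k) + 10. The first term is divisible by 2 by the inductive hypothesis, and 10 is divisible by 2. Hence 2 | h(k+1).
By induction, the statement is established for all t ≥ 0.
Therefore the largest such d is 2.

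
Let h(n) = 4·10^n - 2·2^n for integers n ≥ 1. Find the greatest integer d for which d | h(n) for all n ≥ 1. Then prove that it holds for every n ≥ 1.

d = 4

Computing the first values: h(1) = 36 and h(2) = 392; gcd(36, 392) = 4, so d ≤ 4.
We prove 4 | 4·10^n - 2·2^n for all n ≥ 1 by induction on n.
Base case (n = 1): h(1) = 36 = 4·(9), so 4 | h(1).
Inductive step: suppose the statement holds for some m ≥ 1, i.e. 4 | h(m). Then
h(m+1) − 10·h(m) = (4·10^(m+1) - 2·2^(m+1)) − 10·(4·10^m - 2·2^m) = (-2)·2^m·(2 − 10) = (16)·2^m. Since 4 | h(m) by the inductive hypothesis, 4 | 10·h(m); and 4 | 16 since 16 = 4·4. Therefore 4 | h(m+1).
By the principle of mathematical induction, the result holds for all n ≥ 1.
Therefore the largest such d is 4.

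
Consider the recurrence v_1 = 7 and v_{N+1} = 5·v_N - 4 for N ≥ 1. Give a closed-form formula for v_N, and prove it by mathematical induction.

Computing the first terms: v_1 = 7, v_2 = 31, v_3 = 151. This suggests v_N = 6·5^(N - 1) + 1.
Base step (N = 1): the formula gives 7 = 7 = v_1.
Inductive step: suppose the statement holds for some r ≥ 1, so v_r = 6·5^(r - 1) + 1.
Then v_{r+1} = 5·v_r - 4 = 5·(6·5^(r - 1) + 1) - 4 = 6·5^r + 1 = 6·5^((r+1) - 1) + 1,
which is the claimed formula at N = r+1.
This completes the induction.

v_N = 6·5^(N - 1) + 1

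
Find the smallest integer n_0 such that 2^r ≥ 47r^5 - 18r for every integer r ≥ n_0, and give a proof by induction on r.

At r = 30: 1073741824 < 1142099460, so the inequality fails and n_0 ≥ 31. We prove 2^r ≥ 47r^5 - 18r for all r ≥ 31.
For the base case r = 31: 2^r = 2147483648 and 47r^5 - 18r = 1345569539, so 2147483648 ≥ 1345569539.
For the inductive step, assume it holds for an arbitrary k ≥ 31, so 2^k ≥ 47k^5 - 18k.
Then 2^(k + 1) = 2·(2^k) ≥ 2·(47k^5 - 18k).
Also, for k ≥ 31 we have 2·(47k^5 - 18k) ≥ 47(k+1)^5 - 18(k+1), since 2·(47k^5 - 18k) − (47(k+1)^5 - 18(k+1)) = 47k^5 - 235k^4 - 470k^3 - 470k^2 - 253k - 29, which is nonnegative for all k ≥ 31.
Combining, 2^(k + 1) ≥ 47(k+1)^5 - 18(k+1).
By the principle of mathematical induction, the result holds for all r ≥ 31.
Hence the smallest such n_0 is 31.

n_0 = 31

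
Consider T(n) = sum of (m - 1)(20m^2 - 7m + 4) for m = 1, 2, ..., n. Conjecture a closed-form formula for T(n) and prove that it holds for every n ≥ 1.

T(n) = n(n - 1)(5n^2 + 6n + 3)

We claim T(n) = n(n - 1)(5n^2 + 6n + 3) for all n ≥ 1.
Base case (n = 1): T(1) = 0, and the closed form gives 0. They agree.
Suppose the result is true for n = m, so T(m) = m(5m^3 + m^2 - 3m - 3).
Then T(m+1) = T(m) + (m(20m^2 + 33m + 17)) = (m(5m^3 + m^2 - 3m - 3)) + (m(20m^2 + 33m + 17)).
Simplifying, T(m+1) = m(m + 1)(5m^2 + 16m + 14) = (m+1)((m+1) - 1)(5(m+1)^2 + 6(m+1) + 3),
which is the closed form with n = m+1.
By induction, the statement is established for all n ≥ 1.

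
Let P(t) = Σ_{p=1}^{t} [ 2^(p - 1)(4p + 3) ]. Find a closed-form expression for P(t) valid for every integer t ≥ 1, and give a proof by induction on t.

P(t) = 2^t(4t - 1) + 1

We claim P(t) = 2^t(4t - 1) + 1 for all t ≥ 1.
Base step (t = 1): P(1) = 7, and the closed form gives 7. They agree.
Inductive step: suppose the statement holds for some p ≥ 1, so P(p) = 2^p(4p - 1) + 1.
Then P(p+1) = P(p) + (2^p(4p + 7)) = (2^p(4p - 1) + 1) + (2^p(4p + 7)).
Simplifying, P(p+1) = 8·2^p·p + 6·2^p + 1 = 2^(p+1)(4(p+1) - 1) + 1,
which is the closed form with t = p+1.
By the principle of mathematical induction, the result holds for all t ≥ 1.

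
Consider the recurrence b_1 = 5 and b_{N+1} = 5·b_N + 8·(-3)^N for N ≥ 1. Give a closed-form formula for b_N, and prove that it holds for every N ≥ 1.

Computing the first terms: b_1 = 5, b_2 = 1, b_3 = 77. This suggests b_N = -(-3)^N + 2·5^(N - 1).
When N = 1: the formula gives 5 = 5 = b_1.
Inductive step: assume the claim holds for N = k, so b_k = -(-3)^k + 2·5^(k - 1).
Then b_{k+1} = 5·b_k + 8·(-3)^k = 5·(-(-3)^k + 2·5^(k - 1)) + 8·(-3)^k = -(-3)^(k + 1) + 2·5^k = -(-3)^(k+1) + 2·5^((k+1) - 1),
which is the claimed formula at N = k+1.
By induction, the statement is established for all N ≥ 1.

b_N = -(-3)^N + 2·5^(N - 1)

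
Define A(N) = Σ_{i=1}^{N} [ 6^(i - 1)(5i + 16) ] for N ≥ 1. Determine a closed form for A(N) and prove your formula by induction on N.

We claim A(N) = 6^N(N + 3) - 3 for all N ≥ 1.
For the base case N = 1: A(1) = 21, and the closed form gives 21. They agree.
Inductive step: assume the claim holds for N = i, so A(i) = 6^i(i + 3) - 3.
Then A(i+1) = A(i) + (6^i(5i + 21)) = (6^i(i + 3) - 3) + (6^i(5i + 21)).
Simplifying, A(i+1) = 6·6^i·i + 24·6^i - 3 = 6^(i+1)((i+1) + 3) - 3,
which is the closed form with N = i+1.
By the principle of mathematical induction, the result holds for all N ≥ 1.

A(N) = 6^N(N + 3) - 3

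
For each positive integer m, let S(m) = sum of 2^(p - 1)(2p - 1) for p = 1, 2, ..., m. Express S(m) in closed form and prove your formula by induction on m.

S(m) = 2^m(2m - 3) + 3

We claim S(m) = 2^m(2m - 3) + 3 for all m ≥ 1.
Base step (m = 1): S(1) = 1, and the closed form gives 1. They agree.
Inductive step: suppose the statement holds for some p ≥ 1, so S(p) = 2^p(2p - 3) + 3.
Then S(p+1) = S(p) + (2^p(2p + 1)) = (2^p(2p - 3) + 3) + (2^p(2p + 1)).
Simplifying, S(p+1) = -2^(p + 1) + 2^(p + 2)p + 3 = 2^(p+1)(2(p+1) - 3) + 3,
which is the closed form with m = p+1.
This completes the induction.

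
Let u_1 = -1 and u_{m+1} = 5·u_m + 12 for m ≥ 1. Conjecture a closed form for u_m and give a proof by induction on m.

u_m = 2·5^(m - 1) - 3

Computing the first terms: u_1 = -1, u_2 = 7, u_3 = 47. This suggests u_m = 2·5^(m - 1) - 3.
Base step (m = 1): the formula gives -1 = -1 = u_1.
Inductive step: suppose the statement holds for some j ≥ 1, so u_j = 2·5^(j - 1) - 3.
Then u_{j+1} = 5·u_j + 12 = 5·(2·5^(j - 1) - 3) + 12 = 2·5^j - 3 = 2·5^((j+1) - 1) - 3,
which is the claimed formula at m = j+1.
This completes the induction.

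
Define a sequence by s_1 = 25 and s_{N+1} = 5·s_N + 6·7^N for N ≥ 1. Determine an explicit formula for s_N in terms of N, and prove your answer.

s_N = 4·5^(N - 1) + 3·7^N

Computing the first terms: s_1 = 25, s_2 = 167, s_3 = 1129. This suggests s_N = 4·5^(N - 1) + 3·7^N.
For the base case N = 1: the formula gives 25 = 25 = s_1.
Suppose the result is true for N = j, so s_j = 4·5^(j - 1) + 3·7^j.
Then s_{j+1} = 5·s_j + 6·7^j = 5·(4·5^(j - 1) + 3·7^j) + 6·7^j = 4·5^j + 3·7^(j + 1) = 4·5^((j+1) - 1) + 3·7^(j+1),
which is the claimed formula at N = j+1.
By the principle of mathematical induction, the result holds for all N ≥ 1.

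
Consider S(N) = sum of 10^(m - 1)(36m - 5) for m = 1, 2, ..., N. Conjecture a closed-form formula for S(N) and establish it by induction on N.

S(N) = 10^N(4N - 1) + 1

We claim S(N) = 10^N(4N - 1) + 1 for all N ≥ 1.
For the base case N = 1: S(1) = 31, and the closed form gives 31. They agree.
Inductive step: suppose the statement holds for some m ≥ 1, so S(m) = 10^m(4m - 1) + 1.
Then S(m+1) = S(m) + (10^m(36m + 31)) = (10^m(4m - 1) + 1) + (10^m(36m + 31)).
Simplifying, S(m+1) = 40·10^m·m + 30·10^m + 1 = 10^(m+1)(4(m+1) - 1) + 1,
which is the closed form with N = m+1.
By induction, the statement is established for all N ≥ 1.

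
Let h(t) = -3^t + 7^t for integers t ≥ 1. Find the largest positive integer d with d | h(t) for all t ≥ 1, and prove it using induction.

Computing the first values: h(1) = 4 and h(2) = 40; gcd(4, 40) = 4, so d ≤ 4.
We prove 4 | -3^t + 7^t for all t ≥ 1 by induction on t.
For the base case t = 1: h(1) = 4 = 4·(1), so 4 | h(1).
Suppose the result is true for t = p, i.e. 4 | h(p). Then
7^{p+1} − 3^{p+1} = 7·7^p − 3·3^p = 7·(7^p − 3^p) + (4)·3^p. The first term is divisible by 4 by the inductive hypothesis, and the second term (4)·3^p is divisible by 4 since 4 | 4. Hence 4 | h(p+1).
By induction, the statement is established for all t ≥ 1.
Therefore the largest such d is 4.

d = 4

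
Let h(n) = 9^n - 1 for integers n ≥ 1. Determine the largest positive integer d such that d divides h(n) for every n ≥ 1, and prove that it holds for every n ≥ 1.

Computing the first values: h(1) = 8 and h(2) = 80; gcd(8, 80) = 8, so d ≤ 8.
We prove 8 | 9^n - 1 for all n ≥ 1 by induction on n.
Base step (n = 1): h(1) = 8 = 8·(1), so 8 | h(1).
For the inductive step, assume it holds for an arbitrary j ≥ 1, i.e. 8 | h(j). Then
9^{j+1} − 1^{j+1} = 9·9^j − 1·1^j = 9·(9^j − 1^j) + (8)·1^j. The first term is divisible by 8 by the inductive hypothesis, and the second term (8)·1^j is divisible by 8 since 8 | 8. Hence 8 | h(j+1).
This completes the induction.
Therefore the largest such d is 8.

d = 8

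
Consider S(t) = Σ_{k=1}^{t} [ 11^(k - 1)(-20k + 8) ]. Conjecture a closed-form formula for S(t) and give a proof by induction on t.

S(t) = 11^t(-2t + 1) - 1

We claim S(t) = 11^t(-2t + 1) - 1 for all t ≥ 1.
When t = 1: S(1) = -12, and the closed form gives -12. They agree.
Inductive step: suppose the statement holds for some k ≥ 1, so S(k) = 11^k(-2k + 1) - 1.
Then S(k+1) = S(k) + (11^k(-20k - 12)) = (11^k(-2k + 1) - 1) + (11^k(-20k - 12)).
Simplifying, S(k+1) = -22·11^k·k - 11·11^k - 1 = 11^(k+1)(-2(k+1) + 1) - 1,
which is the closed form with t = k+1.
By the principle of mathematical induction, the result holds for all t ≥ 1.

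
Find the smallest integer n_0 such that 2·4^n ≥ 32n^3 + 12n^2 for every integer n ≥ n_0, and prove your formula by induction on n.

n_0 = 6

At n = 5: 2048 < 4300, so the inequality fails and n_0 ≥ 6. We prove 2·4^n ≥ 32n^3 + 12n^2 for all n ≥ 6.
For the base case n = 6: 2·4^n = 8192 and 32n^3 + 12n^2 = 7344, so 8192 ≥ 7344.
Inductive step: assume the claim holds for n = k, so 2·4^k ≥ 32k^3 + 12k^2.
Then 2·4^(k + 1) = 4·(2·4^k) ≥ 4·(32k^3 + 12k^2).
Also, for k ≥ 6 we have 4·(32k^3 + 12k^2) ≥ 32(k+1)^3 + 12(k+1)^2, since 4·(32k^3 + 12k^2) − (32(k+1)^3 + 12(k+1)^2) = 96k^3 - 60k^2 - 120k - 44, which is nonnegative for all k ≥ 6.
Combining, 2·4^(k + 1) ≥ 32(k+1)^3 + 12(k+1)^2.
Hence, by induction on n, the claim holds for every n ≥ 6.
Hence the smallest such n_0 is 6.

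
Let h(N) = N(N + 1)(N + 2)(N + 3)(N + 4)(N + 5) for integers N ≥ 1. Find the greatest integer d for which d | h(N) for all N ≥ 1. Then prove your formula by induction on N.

Computing the first values: h(1) = 720 and h(2) = 5040; gcd(720, 5040) = 720, so d ≤ 720.
We prove 720 | N(N + 1)(N + 2)(N + 3)(N + 4)(N + 5) for all N ≥ 1 by induction on N.
Base case (N = 1): h(1) = 720 = 720·(1), so 720 | h(1).
Inductive step: suppose the statement holds for some r ≥ 1, i.e. 720 | h(r). Then
h(r+1) − h(r) = (r+1)·(r+2)·(r+3)·(r+4)·(r+5)·(r+6) − r·(r+1)·(r+2)·(r+3)·(r+4)·(r+5) = (r+1)·(r+2)·(r+3)·(r+4)·(r+5)·[(r+6) − r] = 6·(r+1)·(r+2)·(r+3)·(r+4)·(r+5). The product of 5 consecutive integers is divisible by (5)! = 120, so h(r+1) − h(r) is divisible by 6·120 = 720. By the inductive hypothesis 720 | h(r), hence 720 | h(r+1).
Hence, by induction on N, the claim holds for every N ≥ 1.
Therefore the largest such d is 720.

d = 720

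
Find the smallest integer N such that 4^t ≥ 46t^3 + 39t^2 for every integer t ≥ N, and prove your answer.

N = 8

At t = 7: 16384 < 17689, so the inequality fails and N ≥ 8. We prove 4^t ≥ 46t^3 + 39t^2 for all t ≥ 8.
Base case (t = 8): 4^t = 65536 and 46t^3 + 39t^2 = 26048, so 65536 ≥ 26048.
For the inductive step, assume it holds for an arbitrary m ≥ 8, so 4^m ≥ 46m^3 + 39m^2.
Then 4^(m + 1) = 4·(4^m) ≥ 4·(46m^3 + 39m^2).
Also, for m ≥ 8 we have 4·(46m^3 + 39m^2) ≥ 46(m+1)^3 + 39(m+1)^2, since 4·(46m^3 + 39m^2) − (46(m+1)^3 + 39(m+1)^2) = 138m^3 - 21m^2 - 216m - 85, which is nonnegative for all m ≥ 8.
Combining, 4^(m + 1) ≥ 46(m+1)^3 + 39(m+1)^2.
By induction, the statement is established for all t ≥ 8.
Hence the smallest such N is 8.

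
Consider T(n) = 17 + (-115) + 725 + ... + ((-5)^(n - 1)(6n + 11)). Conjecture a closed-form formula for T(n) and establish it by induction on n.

T(n) = -(-5)^n(n + 2) + 2

We claim T(n) = -(-5)^n(n + 2) + 2 for all n ≥ 1.
When n = 1: T(1) = 17, and the closed form gives 17. They agree.
For the inductive step, assume it holds for an arbitrary k ≥ 1, so T(k) = -(-5)^k(k + 2) + 2.
Then T(k+1) = T(k) + ((-5)^k(6k + 17)) = (-(-5)^k(k + 2) + 2) + ((-5)^k(6k + 17)).
Simplifying, T(k+1) = 5(-5)^k·k + 15(-5)^k + 2 = -(-5)^(k+1)((k+1) + 2) + 2,
which is the closed form with n = k+1.
By induction, the statement is established for all n ≥ 1.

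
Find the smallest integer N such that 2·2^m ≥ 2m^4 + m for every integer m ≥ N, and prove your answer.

N = 17

At m = 16: 131072 < 131088, so the inequality fails and N ≥ 17. We prove 2·2^m ≥ 2m^4 + m for all m ≥ 17.
Base case (m = 17): 2·2^m = 262144 and 2m^4 + m = 167059, so 262144 ≥ 167059.
Inductive step: assume the claim holds for m = i, so 2·2^i ≥ 2i^4 + i.
Then 2·2^(i + 1) = 2·(2·2^i) ≥ 2·(2i^4 + i).
Also, for i ≥ 17 we have 2·(2i^4 + i) ≥ 2(i+1)^4 + (i+1), since 2·(2i^4 + i) − (2(i+1)^4 + (i+1)) = 2i^4 - 8i^3 - 12i^2 - 7i - 3, which is nonnegative for all i ≥ 17.
Combining, 2·2^(i + 1) ≥ 2(i+1)^4 + (i+1).
By induction, the statement is established for all m ≥ 17.
Hence the smallest such N is 17.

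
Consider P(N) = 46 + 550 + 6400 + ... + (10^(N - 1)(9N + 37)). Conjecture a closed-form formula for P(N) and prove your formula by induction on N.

P(N) = 10^N(N + 4) - 4

We claim P(N) = 10^N(N + 4) - 4 for all N ≥ 1.
When N = 1: P(1) = 46, and the closed form gives 46. They agree.
Inductive step: assume the claim holds for N = i, so P(i) = 10^i(i + 4) - 4.
Then P(i+1) = P(i) + (10^i(9i + 46)) = (10^i(i + 4) - 4) + (10^i(9i + 46)).
Simplifying, P(i+1) = 10·10^i·i + 50·10^i - 4 = 10^(i+1)((i+1) + 4) - 4,
which is the closed form with N = i+1.
This completes the induction.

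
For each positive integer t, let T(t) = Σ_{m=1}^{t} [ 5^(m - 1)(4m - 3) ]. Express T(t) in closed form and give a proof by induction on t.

We claim T(t) = 5^t(t - 1) + 1 for all t ≥ 1.
For the base case t = 1: T(1) = 1, and the closed form gives 1. They agree.
Inductive step: suppose the statement holds for some m ≥ 1, so T(m) = 5^m(m - 1) + 1.
Then T(m+1) = T(m) + (5^m(4m + 1)) = (5^m(m - 1) + 1) + (5^m(4m + 1)).
Simplifying, T(m+1) = 5^(m + 1)m + 1 = 5^(m+1)((m+1) - 1) + 1,
which is the closed form with t = m+1.
Hence, by induction on t, the claim holds for every t ≥ 1.

T(t) = 5^t(t - 1) + 1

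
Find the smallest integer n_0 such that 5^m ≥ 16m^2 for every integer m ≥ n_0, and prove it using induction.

n_0 = 4

At m = 3: 125 < 144, so the inequality fails and n_0 ≥ 4. We prove 5^m ≥ 16m^2 for all m ≥ 4.
Base case (m = 4): 5^m = 625 and 16m^2 = 256, so 625 ≥ 256.
Suppose the result is true for m = i, so 5^i ≥ 16i^2.
Then 5^(i + 1) = 5·(5^i) ≥ 5·(16i^2).
Also, for i ≥ 4 we have 5·(16i^2) ≥ 16(i+1)^2, since 5 ≥ (1 + 1/i)^2 for all i ≥ 4.
Combining, 5^(i + 1) ≥ 16(i+1)^2.
This completes the induction.
Hence the smallest such n_0 is 4.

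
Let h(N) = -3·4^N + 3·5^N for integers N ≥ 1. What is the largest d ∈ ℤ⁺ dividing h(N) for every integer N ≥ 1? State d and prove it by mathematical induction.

d = 3

Computing the first values: h(1) = 3 and h(2) = 27; gcd(3, 27) = 3, so d ≤ 3.
We prove 3 | -3·4^N + 3·5^N for all N ≥ 1 by induction on N.
Base case (N = 1): h(1) = 3 = 3·(1), so 3 | h(1).
For the inductive step, assume it holds for an arbitrary r ≥ 1, i.e. 3 | h(r). Then
h(r+1) − 5·h(r) = (-3·4^(r+1) + 3·5^(r+1)) − 5·(-3·4^r + 3·5^r) = (-3)·4^r·(4 − 5) = (3)·4^r. Since 3 | h(r) by the inductive hypothesis, 3 | 5·h(r); and 3 | 3 since 3 = 3·1. Therefore 3 | h(r+1).
By induction, the statement is established for all N ≥ 1.
Therefore the largest such d is 3.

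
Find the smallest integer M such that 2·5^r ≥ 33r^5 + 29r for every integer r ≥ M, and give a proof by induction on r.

At r = 8: 781250 < 1081576, so the inequality fails and M ≥ 9. We prove 2·5^r ≥ 33r^5 + 29r for all r ≥ 9.
When r = 9: 2·5^r = 3906250 and 33r^5 + 29r = 1948878, so 3906250 ≥ 1948878.
Inductive step: assume the claim holds for r = i, so 2·5^i ≥ 33i^5 + 29i.
Then 2·5^(i + 1) = 5·(2·5^i) ≥ 5·(33i^5 + 29i).
Also, for i ≥ 9 we have 5·(33i^5 + 29i) ≥ 33(i+1)^5 + 29(i+1), since 5·(33i^5 + 29i) − (33(i+1)^5 + 29(i+1)) = 132i^5 - 165i^4 - 330i^3 - 330i^2 - 49i - 62, which is nonnegative for all i ≥ 9.
Combining, 2·5^(i + 1) ≥ 33(i+1)^5 + 29(i+1).
This completes the induction.
Hence the smallest such M is 9.

M = 9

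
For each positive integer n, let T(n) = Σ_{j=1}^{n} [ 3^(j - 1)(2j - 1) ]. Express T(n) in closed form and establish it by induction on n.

T(n) = 3^n(n - 1) + 1

We claim T(n) = 3^n(n - 1) + 1 for all n ≥ 1.
Base step (n = 1): T(1) = 1, and the closed form gives 1. They agree.
For the inductive step, assume it holds for an arbitrary j ≥ 1, so T(j) = 3^j(j - 1) + 1.
Then T(j+1) = T(j) + (3^j(2j + 1)) = (3^j(j - 1) + 1) + (3^j(2j + 1)).
Simplifying, T(j+1) = 3^(j + 1)j + 1 = 3^(j+1)((j+1) - 1) + 1,
which is the closed form with n = j+1.
By induction, the statement is established for all n ≥ 1.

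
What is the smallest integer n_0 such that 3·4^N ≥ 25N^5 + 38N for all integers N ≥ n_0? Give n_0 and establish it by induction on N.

n_0 = 10

At N = 9: 786432 < 1476567, so the inequality fails and n_0 ≥ 10. We prove 3·4^N ≥ 25N^5 + 38N for all N ≥ 10.
Base step (N = 10): 3·4^N = 3145728 and 25N^5 + 38N = 2500380, so 3145728 ≥ 2500380.
For the inductive step, assume it holds for an arbitrary m ≥ 10, so 3·4^m ≥ 25m^5 + 38m.
Then 3·4^(m + 1) = 4·(3·4^m) ≥ 4·(25m^5 + 38m).
Also, for m ≥ 10 we have 4·(25m^5 + 38m) ≥ 25(m+1)^5 + 38(m+1), since 4·(25m^5 + 38m) − (25(m+1)^5 + 38(m+1)) = 75m^5 - 125m^4 - 250m^3 - 250m^2 - 11m - 63, which is nonnegative for all m ≥ 10.
Combining, 3·4^(m + 1) ≥ 25(m+1)^5 + 38(m+1).
By the principle of mathematical induction, the result holds for all N ≥ 10.
Hence the smallest such n_0 is 10.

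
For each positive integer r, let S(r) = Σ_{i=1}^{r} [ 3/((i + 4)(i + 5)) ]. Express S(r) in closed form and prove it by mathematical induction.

We claim S(r) = 3r/(5(r + 5)) for all r ≥ 1.
Base case (r = 1): S(1) = 1/10, and the closed form gives 1/10. They agree.
Inductive step: assume the claim holds for r = i, so S(i) = 3i/(5(i + 5)).
Then S(i+1) = S(i) + (3/((i + 5)(i + 6))) = (3i/(5(i + 5))) + (3/((i + 5)(i + 6))).
Simplifying, S(i+1) = 3(i + 1)/(5(i + 6)) = 3(i+1)/(5((i+1) + 5)),
which is the closed form with r = i+1.
Hence, by induction on r, the claim holds for every r ≥ 1.

S(r) = 3r/(5(r + 5))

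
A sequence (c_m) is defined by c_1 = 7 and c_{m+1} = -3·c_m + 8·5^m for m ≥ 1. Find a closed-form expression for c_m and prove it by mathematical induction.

c_m = 2(-3)^(m - 1) + 5^m

Computing the first terms: c_1 = 7, c_2 = 19, c_3 = 143. This suggests c_m = 2(-3)^(m - 1) + 5^m.
For the base case m = 1: the formula gives 7 = 7 = c_1.
Suppose the result is true for m = p, so c_p = 2(-3)^(p - 1) + 5^p.
Then c_{p+1} = -3·c_p + 8·5^p = -3·(2(-3)^(p - 1) + 5^p) + 8·5^p = 2(-3)^p + 5^(p + 1) = 2(-3)^((p+1) - 1) + 5^(p+1),
which is the claimed formula at m = p+1.
Hence, by induction on m, the claim holds for every m ≥ 1.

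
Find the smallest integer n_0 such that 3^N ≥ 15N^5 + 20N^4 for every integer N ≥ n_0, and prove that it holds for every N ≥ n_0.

n_0 = 15

At N = 14: 4782969 < 8835680, so the inequality fails and n_0 ≥ 15. We prove 3^N ≥ 15N^5 + 20N^4 for all N ≥ 15.
Base case (N = 15): 3^N = 14348907 and 15N^5 + 20N^4 = 12403125, so 14348907 ≥ 12403125.
Inductive step: suppose the statement holds for some i ≥ 15, so 3^i ≥ 15i^5 + 20i^4.
Then 3^(i + 1) = 3·(3^i) ≥ 3·(15i^5 + 20i^4).
Also, for i ≥ 15 we have 3·(15i^5 + 20i^4) ≥ 15(i+1)^5 + 20(i+1)^4, since 3·(15i^5 + 20i^4) − (15(i+1)^5 + 20(i+1)^4) = 30i^5 - 35i^4 - 230i^3 - 270i^2 - 155i - 35, which is nonnegative for all i ≥ 15.
Combining, 3^(i + 1) ≥ 15(i+1)^5 + 20(i+1)^4.
By induction, the statement is established for all N ≥ 15.
Hence the smallest such n_0 is 15.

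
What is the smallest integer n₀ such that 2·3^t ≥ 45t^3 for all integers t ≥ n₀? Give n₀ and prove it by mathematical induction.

At t = 8: 13122 < 23040, so the inequality fails and n₀ ≥ 9. We prove 2·3^t ≥ 45t^3 for all t ≥ 9.
Base step (t = 9): 2·3^t = 39366 and 45t^3 = 32805, so 39366 ≥ 32805.
Inductive step: suppose the statement holds for some m ≥ 9, so 2·3^m ≥ 45m^3.
Then 2·3^(m + 1) = 3·(2·3^m) ≥ 3·(45m^3).
Also, for m ≥ 9 we have 3·(45m^3) ≥ 45(m+1)^3, since 3 ≥ (1 + 1/m)^3 for all m ≥ 9.
Combining, 2·3^(m + 1) ≥ 45(m+1)^3.
Hence, by induction on t, the claim holds for every t ≥ 9.
Hence the smallest such n₀ is 9.

n₀ = 9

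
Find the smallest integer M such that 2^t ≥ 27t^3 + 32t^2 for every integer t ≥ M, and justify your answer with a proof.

M = 18

At t = 17: 131072 < 141899, so the inequality fails and M ≥ 18. We prove 2^t ≥ 27t^3 + 32t^2 for all t ≥ 18.
For the base case t = 18: 2^t = 262144 and 27t^3 + 32t^2 = 167832, so 262144 ≥ 167832.
Suppose the result is true for t = k, so 2^k ≥ 27k^3 + 32k^2.
Then 2^(k + 1) = 2·(2^k) ≥ 2·(27k^3 + 32k^2).
Also, for k ≥ 18 we have 2·(27k^3 + 32k^2) ≥ 27(k+1)^3 + 32(k+1)^2, since 2·(27k^3 + 32k^2) − (27(k+1)^3 + 32(k+1)^2) = 27k^3 - 49k^2 - 145k - 59, which is nonnegative for all k ≥ 18.
Combining, 2^(k + 1) ≥ 27(k+1)^3 + 32(k+1)^2.
By the principle of mathematical induction, the result holds for all t ≥ 18.
Hence the smallest such M is 18.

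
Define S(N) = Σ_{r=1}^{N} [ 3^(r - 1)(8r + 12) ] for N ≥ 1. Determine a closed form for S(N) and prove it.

We claim S(N) = 4·3^N(N + 1) - 4 for all N ≥ 1.
For the base case N = 1: S(1) = 20, and the closed form gives 20. They agree.
Suppose the result is true for N = r, so S(r) = 4·3^r(r + 1) - 4.
Then S(r+1) = S(r) + (3^r(8r + 20)) = (4·3^r(r + 1) - 4) + (3^r(8r + 20)).
Simplifying, S(r+1) = 12·3^r·r + 24·3^r - 4 = 4·3^(r+1)((r+1) + 1) - 4,
which is the closed form with N = r+1.
By induction, the statement is established for all N ≥ 1.

S(N) = 4·3^N(N + 1) - 4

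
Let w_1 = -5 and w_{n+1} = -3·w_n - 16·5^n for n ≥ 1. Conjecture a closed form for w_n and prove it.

w_n = 5(-3)^(n - 1) - 2·5^n

Computing the first terms: w_1 = -5, w_2 = -65, w_3 = -205. This suggests w_n = 5(-3)^(n - 1) - 2·5^n.
Base case (n = 1): the formula gives -5 = -5 = w_1.
For the inductive step, assume it holds for an arbitrary j ≥ 1, so w_j = 5(-3)^(j - 1) - 2·5^j.
Then w_{j+1} = -3·w_j - 16·5^j = -3·(5(-3)^(j - 1) - 2·5^j) - 16·5^j = 5(-3)^j - 2·5^(j + 1) = 5(-3)^((j+1) - 1) - 2·5^(j+1),
which is the claimed formula at n = j+1.
By induction, the statement is established for all n ≥ 1.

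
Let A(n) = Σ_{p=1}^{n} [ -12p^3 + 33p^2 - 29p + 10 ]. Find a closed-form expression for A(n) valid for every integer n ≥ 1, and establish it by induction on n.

We claim A(n) = -n(3n^3 - 5n^2 + n - 1) for all n ≥ 1.
When n = 1: A(1) = 2, and the closed form gives 2. They agree.
For the inductive step, assume it holds for an arbitrary p ≥ 1, so A(p) = p(-3p^3 + 5p^2 - p + 1).
Then A(p+1) = A(p) + (-12p^3 - 3p^2 + p + 2) = (p(-3p^3 + 5p^2 - p + 1)) + (-12p^3 - 3p^2 + p + 2).
Simplifying, A(p+1) = -(p + 1)(3p^3 + 4p^2 - 2) = -(p+1)(3(p+1)^3 - 5(p+1)^2 + (p+1) - 1),
which is the closed form with n = p+1.
By induction, the statement is established for all n ≥ 1.

A(n) = -n(3n^3 - 5n^2 + n - 1)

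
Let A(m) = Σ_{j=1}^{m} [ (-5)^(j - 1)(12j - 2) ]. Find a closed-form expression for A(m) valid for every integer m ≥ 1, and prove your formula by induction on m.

A(m) = -2(-5)^m·m

We claim A(m) = -2(-5)^m·m for all m ≥ 1.
When m = 1: A(1) = 10, and the closed form gives 10. They agree.
Suppose the result is true for m = j, so A(j) = -2(-5)^j·j.
Then A(j+1) = A(j) + ((-5)^j(12j + 10)) = (-2(-5)^j·j) + ((-5)^j(12j + 10)).
Simplifying, A(j+1) = 10(-5)^j(j + 1) = -2(-5)^(j+1)·(j+1),
which is the closed form with m = j+1.
By the principle of mathematical induction, the result holds for all m ≥ 1.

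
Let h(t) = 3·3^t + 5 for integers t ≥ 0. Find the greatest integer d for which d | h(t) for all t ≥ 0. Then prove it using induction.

d = 2

Computing the first values: h(0) = 8 and h(1) = 14; gcd(8, 14) = 2, so d ≤ 2.
We prove 2 | 3·3^t + 5 for all t ≥ 0 by induction on t.
Base step (t = 0): h(0) = 8 = 2·(4), so 2 | h(0).
Inductive step: assume the claim holds for t = r, i.e. 2 | h(r). Then
h(r+1) = 3·3^(r+1) + 5 = 3·(3·3^r + 5) - 10 = 3·h(r) - 10. The first term is divisible by 2 by the inductive hypothesis, and -10 is divisible by 2. Hence 2 | h(r+1).
This completes the induction.
Therefore the largest such d is 2.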